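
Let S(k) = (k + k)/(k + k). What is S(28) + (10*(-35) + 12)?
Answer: -337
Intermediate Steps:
S(k) = 1 (S(k) = (2*k)/((2*k)) = (2*k)*(1/(2*k)) = 1)
S(28) + (10*(-35) + 12) = 1 + (10*(-35) + 12) = 1 + (-350 + 12) = 1 - 338 = -337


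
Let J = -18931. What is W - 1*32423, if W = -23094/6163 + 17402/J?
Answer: -343944789869/10606523 ≈ -32428.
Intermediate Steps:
W = -49494640/10606523 (W = -23094/6163 + 17402/(-18931) = -23094*1/6163 + 17402*(-1/18931) = -23094/6163 - 1582/1721 = -49494640/10606523 ≈ -4.6664)
W - 1*32423 = -49494640/10606523 - 1*32423 = -49494640/10606523 - 32423 = -343944789869/10606523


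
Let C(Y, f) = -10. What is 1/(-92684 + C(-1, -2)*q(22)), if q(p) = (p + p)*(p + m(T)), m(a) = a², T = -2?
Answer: -1/104124 ≈ -9.6039e-6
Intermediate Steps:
q(p) = 2*p*(4 + p) (q(p) = (p + p)*(p + (-2)²) = (2*p)*(p + 4) = (2*p)*(4 + p) = 2*p*(4 + p))
1/(-92684 + C(-1, -2)*q(22)) = 1/(-92684 - 20*22*(4 + 22)) = 1/(-92684 - 20*22*26) = 1/(-92684 - 10*1144) = 1/(-92684 - 11440) = 1/(-104124) = -1/104124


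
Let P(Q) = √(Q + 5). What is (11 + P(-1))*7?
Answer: 91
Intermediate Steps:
P(Q) = √(5 + Q)
(11 + P(-1))*7 = (11 + √(5 - 1))*7 = (11 + √4)*7 = (11 + 2)*7 = 13*7 = 91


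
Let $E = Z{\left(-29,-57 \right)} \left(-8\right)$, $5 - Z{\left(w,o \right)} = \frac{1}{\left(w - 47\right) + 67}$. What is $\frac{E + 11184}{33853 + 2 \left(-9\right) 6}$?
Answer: $\frac{100288}{303705} \approx 0.33021$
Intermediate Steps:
$Z{\left(w,o \right)} = 5 - \frac{1}{20 + w}$ ($Z{\left(w,o \right)} = 5 - \frac{1}{\left(w - 47\right) + 67} = 5 - \frac{1}{\left(-47 + w\right) + 67} = 5 - \frac{1}{20 + w}$)
$E = - \frac{368}{9}$ ($E = \frac{99 + 5 \left(-29\right)}{20 - 29} \left(-8\right) = \frac{99 - 145}{-9} \left(-8\right) = \left(- \frac{1}{9}\right) \left(-46\right) \left(-8\right) = \frac{46}{9} \left(-8\right) = - \frac{368}{9} \approx -40.889$)
$\frac{E + 11184}{33853 + 2 \left(-9\right) 6} = \frac{- \frac{368}{9} + 11184}{33853 + 2 \left(-9\right) 6} = \frac{100288}{9 \left(33853 - 108\right)} = \frac{100288}{9 \cdot 33745} = \frac{100288}{9} \cdot \frac{1}{33745} = \frac{100288}{303705}$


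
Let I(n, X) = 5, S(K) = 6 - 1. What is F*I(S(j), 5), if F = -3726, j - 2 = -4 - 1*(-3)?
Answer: -18630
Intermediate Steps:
j = 1 (j = 2 + (-4 - 1*(-3)) = 2 + (-4 + 3) = 2 - 1 = 1)
S(K) = 5
F*I(S(j), 5) = -3726*5 = -18630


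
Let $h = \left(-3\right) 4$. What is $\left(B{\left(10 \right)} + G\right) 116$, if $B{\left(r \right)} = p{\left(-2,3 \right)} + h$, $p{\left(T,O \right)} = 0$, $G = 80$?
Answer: $7888$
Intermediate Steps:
$h = -12$
$B{\left(r \right)} = -12$ ($B{\left(r \right)} = 0 - 12 = -12$)
$\left(B{\left(10 \right)} + G\right) 116 = \left(-12 + 80\right) 116 = 68 \cdot 116 = 7888$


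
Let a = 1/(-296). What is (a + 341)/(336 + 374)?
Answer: 20187/42032 ≈ 0.48028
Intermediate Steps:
a = -1/296 ≈ -0.0033784
(a + 341)/(336 + 374) = (-1/296 + 341)/(336 + 374) = (100935/296)/710 = (100935/296)*(1/710) = 20187/42032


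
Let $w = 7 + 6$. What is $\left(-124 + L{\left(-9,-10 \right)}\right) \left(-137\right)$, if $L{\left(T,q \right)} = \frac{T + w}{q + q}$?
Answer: $\frac{85077}{5} \approx 17015.0$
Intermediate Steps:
$w = 13$
$L{\left(T,q \right)} = \frac{13 + T}{2 q}$ ($L{\left(T,q \right)} = \frac{T + 13}{q + q} = \frac{13 + T}{2 q}$)
$\left(-124 + L{\left(-9,-10 \right)}\right) \left(-137\right) = \left(-124 + \frac{13 - 9}{2 \left(-10\right)}\right) \left(-137\right) = \left(-124 + \frac{1}{2} \left(- \frac{1}{10}\right) 4\right) \left(-137\right) = \left(-124 - \frac{1}{5}\right) \left(-137\right) = \left(- \frac{621}{5}\right) \left(-137\right) = \frac{85077}{5}$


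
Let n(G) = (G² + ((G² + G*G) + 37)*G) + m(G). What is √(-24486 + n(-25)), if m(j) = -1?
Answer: I*√56037 ≈ 236.72*I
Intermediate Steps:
n(G) = -1 + G² + G*(37 + 2*G²) (n(G) = (G² + ((G² + G*G) + 37)*G) - 1 = (G² + ((G² + G²) + 37)*G) - 1 = (G² + (2*G² + 37)*G) - 1 = (G² + (37 + 2*G²)*G) - 1 = (G² + G*(37 + 2*G²)) - 1 = -1 + G² + G*(37 + 2*G²))
√(-24486 + n(-25)) = √(-24486 + (-1 + (-25)² + 2*(-25)³ + 37*(-25))) = √(-24486 + (-1 + 625 + 2*(-15625) - 925)) = √(-24486 + (-1 + 625 - 31250 - 925)) = √(-24486 - 31551) = √(-56037) = I*√56037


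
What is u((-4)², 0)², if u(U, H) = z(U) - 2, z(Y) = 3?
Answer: 1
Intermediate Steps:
u(U, H) = 1 (u(U, H) = 3 - 2 = 1)
u((-4)², 0)² = 1² = 1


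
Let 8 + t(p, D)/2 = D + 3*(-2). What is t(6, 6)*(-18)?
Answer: 288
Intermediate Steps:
t(p, D) = -28 + 2*D (t(p, D) = -16 + 2*(D + 3*(-2)) = -16 + 2*(D - 6) = -16 + 2*(-6 + D) = -16 + (-12 + 2*D) = -28 + 2*D)
t(6, 6)*(-18) = (-28 + 2*6)*(-18) = (-28 + 12)*(-18) = -16*(-18) = 288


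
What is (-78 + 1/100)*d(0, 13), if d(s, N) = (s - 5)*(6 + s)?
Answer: 23397/10 ≈ 2339.7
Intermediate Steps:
d(s, N) = (-5 + s)*(6 + s)
(-78 + 1/100)*d(0, 13) = (-78 + 1/100)*(-30 + 0 + 0²) = (-78 + 1/100)*(-30 + 0 + 0) = -7799/100*(-30) = 23397/10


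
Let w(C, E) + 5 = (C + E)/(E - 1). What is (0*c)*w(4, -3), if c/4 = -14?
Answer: 0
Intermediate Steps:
w(C, E) = -5 + (C + E)/(-1 + E) (w(C, E) = -5 + (C + E)/(E - 1) = -5 + (C + E)/(-1 + E))
c = -56 (c = 4*(-14) = -56)
(0*c)*w(4, -3) = (0*(-56))*((5 + 4 - 4*(-3))/(-1 - 3)) = 0*((5 + 4 + 12)/(-4)) = 0*(-¼*21) = 0*(-21/4) = 0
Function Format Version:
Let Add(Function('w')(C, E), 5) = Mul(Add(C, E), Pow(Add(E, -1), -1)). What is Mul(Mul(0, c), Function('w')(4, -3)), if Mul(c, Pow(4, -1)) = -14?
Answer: 0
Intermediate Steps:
Function('w')(C, E) = Add(-5, Mul(Pow(Add(-1, E), -1), Add(C, E))) (Function('w')(C, E) = Add(-5, Mul(Add(C, E), Pow(Add(E, -1), -1))) = Add(-5, Mul(Add(C, E), Pow(Add(-1, E), -1))) = Add(-5, Mul(Pow(Add(-1, E), -1), Add(C, E))))
c = -56 (c = Mul(4, -14) = -56)
Mul(Mul(0, c), Function('w')(4, -3)) = Mul(Mul(0, -56), Mul(Pow(Add(-1, -3), -1), Add(5, 4, Mul(-4, -3)))) = Mul(0, Mul(Pow(-4, -1), Add(5, 4, 12))) = Mul(0, Mul(Rational(-1, 4), 21)) = Mul(0, Rational(-21, 4)) = 0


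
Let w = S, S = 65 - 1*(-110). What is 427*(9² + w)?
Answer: 109312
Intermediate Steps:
S = 175 (S = 65 + 110 = 175)
w = 175
427*(9² + w) = 427*(9² + 175) = 427*(81 + 175) = 427*256 = 109312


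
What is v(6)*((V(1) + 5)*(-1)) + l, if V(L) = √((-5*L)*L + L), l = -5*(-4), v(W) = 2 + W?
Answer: -20 - 16*I ≈ -20.0 - 16.0*I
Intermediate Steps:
l = 20
V(L) = √(L - 5*L²) (V(L) = √(-5*L² + L) = √(L - 5*L²))
v(6)*((V(1) + 5)*(-1)) + l = (2 + 6)*((√(1*(1 - 5*1)) + 5)*(-1)) + 20 = 8*((√(1*(1 - 5)) + 5)*(-1)) + 20 = 8*((√(1*(-4)) + 5)*(-1)) + 20 = 8*((√(-4) + 5)*(-1)) + 20 = 8*((2*I + 5)*(-1)) + 20 = 8*((5 + 2*I)*(-1)) + 20 = 8*(-5 - 2*I) + 20 = (-40 - 16*I) + 20 = -20 - 16*I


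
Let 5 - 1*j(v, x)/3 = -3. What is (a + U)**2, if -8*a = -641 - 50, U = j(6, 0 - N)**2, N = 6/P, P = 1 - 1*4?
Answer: 28079401/64 ≈ 4.3874e+5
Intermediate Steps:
P = -3 (P = 1 - 4 = -3)
N = -2 (N = 6/(-3) = 6*(-1/3) = -2)
j(v, x) = 24 (j(v, x) = 15 - 3*(-3) = 15 + 9 = 24)
U = 576 (U = 24**2 = 576)
a = 691/8 (a = -(-641 - 50)/8 = -1/8*(-691) = 691/8 ≈ 86.375)
(a + U)**2 = (691/8 + 576)**2 = (5299/8)**2 = 28079401/64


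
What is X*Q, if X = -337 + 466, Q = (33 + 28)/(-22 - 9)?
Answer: -7869/31 ≈ -253.84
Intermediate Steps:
Q = -61/31 (Q = 61/(-31) = 61*(-1/31) = -61/31 ≈ -1.9677)
X = 129
X*Q = 129*(-61/31) = -7869/31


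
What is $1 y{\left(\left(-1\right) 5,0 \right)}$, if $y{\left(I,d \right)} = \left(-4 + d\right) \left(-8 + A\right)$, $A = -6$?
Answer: $56$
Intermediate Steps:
$y{\left(I,d \right)} = 56 - 14 d$ ($y{\left(I,d \right)} = \left(-4 + d\right) \left(-8 - 6\right) = \left(-4 + d\right) \left(-14\right) = 56 - 14 d$)
$1 y{\left(\left(-1\right) 5,0 \right)} = 1 \left(56 - 0\right) = 1 \left(56 + 0\right) = 1 \cdot 56 = 56$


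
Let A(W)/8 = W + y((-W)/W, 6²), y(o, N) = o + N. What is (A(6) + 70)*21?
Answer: 8358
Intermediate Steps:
y(o, N) = N + o
A(W) = 280 + 8*W (A(W) = 8*(W + (6² + (-W)/W)) = 8*(W + (36 - 1)) = 8*(W + 35) = 8*(35 + W) = 280 + 8*W)
(A(6) + 70)*21 = ((280 + 8*6) + 70)*21 = ((280 + 48) + 70)*21 = (328 + 70)*21 = 398*21 = 8358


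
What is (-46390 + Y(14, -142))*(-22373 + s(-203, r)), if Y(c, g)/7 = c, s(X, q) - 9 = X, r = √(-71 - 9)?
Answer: 1044671564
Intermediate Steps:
r = 4*I*√5 (r = √(-80) = 4*I*√5 ≈ 8.9443*I)
s(X, q) = 9 + X
Y(c, g) = 7*c
(-46390 + Y(14, -142))*(-22373 + s(-203, r)) = (-46390 + 7*14)*(-22373 + (9 - 203)) = (-46390 + 98)*(-22373 - 194) = -46292*(-22567) = 1044671564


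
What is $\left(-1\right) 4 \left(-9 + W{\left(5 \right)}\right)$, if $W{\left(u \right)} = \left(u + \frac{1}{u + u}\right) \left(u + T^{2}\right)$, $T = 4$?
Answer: $- \frac{1962}{5} \approx -392.4$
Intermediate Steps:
$W{\left(u \right)} = \left(16 + u\right) \left(u + \frac{1}{2 u}\right)$ ($W{\left(u \right)} = \left(u + \frac{1}{u + u}\right) \left(u + 4^{2}\right) = \left(u + \frac{1}{2 u}\right) \left(u + 16\right) = \left(u + \frac{1}{2 u}\right) \left(16 + u\right) = \left(16 + u\right) \left(u + \frac{1}{2 u}\right)$)
$\left(-1\right) 4 \left(-9 + W{\left(5 \right)}\right) = \left(-1\right) 4 \left(-9 + \left(\frac{1}{2} + 5^{2} + \frac{8}{5} + 16 \cdot 5\right)\right) = - 4 \left(-9 + \left(\frac{1}{2} + 25 + 8 \cdot \frac{1}{5} + 80\right)\right) = - 4 \left(-9 + \left(\frac{1}{2} + 25 + \frac{8}{5} + 80\right)\right) = - 4 \left(-9 + \frac{1071}{10}\right) = \left(-4\right) \frac{981}{10} = - \frac{1962}{5}$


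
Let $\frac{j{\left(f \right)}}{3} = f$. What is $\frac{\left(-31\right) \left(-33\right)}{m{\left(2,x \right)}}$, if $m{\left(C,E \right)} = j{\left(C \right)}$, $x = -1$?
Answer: $\frac{341}{2} \approx 170.5$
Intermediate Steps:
$j{\left(f \right)} = 3 f$
$m{\left(C,E \right)} = 3 C$
$\frac{\left(-31\right) \left(-33\right)}{m{\left(2,x \right)}} = \frac{\left(-31\right) \left(-33\right)}{3 \cdot 2} = \frac{1023}{6} = 1023 \cdot \frac{1}{6} = \frac{341}{2}$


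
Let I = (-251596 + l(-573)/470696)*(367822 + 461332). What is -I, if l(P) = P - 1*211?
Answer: 12274094310258300/58837 ≈ 2.0861e+11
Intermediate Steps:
l(P) = -211 + P (l(P) = P - 211 = -211 + P)
I = -12274094310258300/58837 (I = (-251596 + (-211 - 573)/470696)*(367822 + 461332) = (-251596 - 784*1/470696)*829154 = (-251596 - 98/58837)*829154 = -14803153950/58837*829154 = -12274094310258300/58837 ≈ -2.0861e+11)
-I = -1*(-12274094310258300/58837) = 12274094310258300/58837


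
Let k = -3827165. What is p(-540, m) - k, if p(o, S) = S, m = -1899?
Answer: 3825266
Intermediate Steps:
p(-540, m) - k = -1899 - 1*(-3827165) = -1899 + 3827165 = 3825266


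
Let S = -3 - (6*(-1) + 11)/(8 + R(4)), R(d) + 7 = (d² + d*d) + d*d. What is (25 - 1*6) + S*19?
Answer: -1957/49 ≈ -39.939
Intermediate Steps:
R(d) = -7 + 3*d² (R(d) = -7 + ((d² + d*d) + d*d) = -7 + ((d² + d²) + d²) = -7 + (2*d² + d²) = -7 + 3*d²)
S = -152/49 (S = -3 - (6*(-1) + 11)/(8 + (-7 + 3*4²)) = -3 - (-6 + 11)/(8 + (-7 + 3*16)) = -3 - 5/(8 + (-7 + 48)) = -3 - 5/(8 + 41) = -3 - 5/49 = -152/49 ≈ -3.1020)
(25 - 1*6) + S*19 = (25 - 1*6) - 152/49*19 = (25 - 6) - 2888/49 = 19 - 2888/49 = -1957/49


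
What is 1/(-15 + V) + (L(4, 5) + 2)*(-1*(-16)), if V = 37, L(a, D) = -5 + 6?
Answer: 1057/22 ≈ 48.045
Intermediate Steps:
L(a, D) = 1
1/(-15 + V) + (L(4, 5) + 2)*(-1*(-16)) = 1/(-15 + 37) + (1 + 2)*(-1*(-16)) = 1/22 + 3*16 = 1/22 + 48 = 1057/22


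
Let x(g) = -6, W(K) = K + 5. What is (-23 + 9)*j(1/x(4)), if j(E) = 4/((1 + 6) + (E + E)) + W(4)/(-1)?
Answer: 588/5 ≈ 117.60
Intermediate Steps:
W(K) = 5 + K
j(E) = -9 + 4/(7 + 2*E) (j(E) = 4/((1 + 6) + (E + E)) + (5 + 4)/(-1) = 4/(7 + 2*E) + 9*(-1) = 4/(7 + 2*E) - 9 = -9 + 4/(7 + 2*E))
(-23 + 9)*j(1/x(4)) = (-23 + 9)*((-59 - 18/(-6))/(7 + 2/(-6))) = -14*(-59 - 18*(-1/6))/(7 + 2*(-1/6)) = -14*(-59 + 3)/(7 - 1/3) = -14*(-56)/20/3 = -21*(-56)/10 = -14*(-42/5) = 588/5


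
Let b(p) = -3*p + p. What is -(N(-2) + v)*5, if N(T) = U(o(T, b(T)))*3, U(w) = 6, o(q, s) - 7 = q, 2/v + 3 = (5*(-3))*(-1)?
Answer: -545/6 ≈ -90.833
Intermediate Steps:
v = 1/6 (v = 2/(-3 + (5*(-3))*(-1)) = 2/(-3 - 15*(-1)) = 2/(-3 + 15) = 2/12 = 2*(1/12) = 1/6 ≈ 0.16667)
b(p) = -2*p
o(q, s) = 7 + q
N(T) = 18 (N(T) = 6*3 = 18)
-(N(-2) + v)*5 = -(18 + 1/6)*5 = -109*5/6 = -1*545/6 = -545/6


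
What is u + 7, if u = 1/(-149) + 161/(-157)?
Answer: 139605/23393 ≈ 5.9678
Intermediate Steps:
u = -24146/23393 (u = 1*(-1/149) + 161*(-1/157) = -1/149 - 161/157 = -24146/23393 ≈ -1.0322)
u + 7 = -24146/23393 + 7 = 139605/23393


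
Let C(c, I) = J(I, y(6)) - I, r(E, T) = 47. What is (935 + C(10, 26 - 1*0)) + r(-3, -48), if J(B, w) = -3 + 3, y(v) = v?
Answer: 956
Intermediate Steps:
J(B, w) = 0
C(c, I) = -I (C(c, I) = 0 - I = -I)
(935 + C(10, 26 - 1*0)) + r(-3, -48) = (935 - (26 - 1*0)) + 47 = (935 - (26 + 0)) + 47 = (935 - 1*26) + 47 = (935 - 26) + 47 = 909 + 47 = 956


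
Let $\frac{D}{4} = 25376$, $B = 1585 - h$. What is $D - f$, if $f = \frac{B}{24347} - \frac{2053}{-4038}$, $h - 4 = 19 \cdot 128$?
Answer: $\frac{9979135083691}{98313186} \approx 1.015 \cdot 10^{5}$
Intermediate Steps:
$h = 2436$ ($h = 4 + 19 \cdot 128 = 4 + 2432 = 2436$)
$B = -851$ ($B = 1585 - 2436 = -851$)
$D = 101504$ ($D = 4 \cdot 25376 = 101504$)
$f = \frac{46548053}{98313186}$ ($f = - \frac{851}{24347} - \frac{2053}{-4038} = \left(-851\right) \frac{1}{24347} - - \frac{2053}{4038} = - \frac{851}{24347} + \frac{2053}{4038} = \frac{46548053}{98313186} \approx 0.47347$)
$D - f = 101504 - \frac{46548053}{98313186} = \frac{9979135083691}{98313186}$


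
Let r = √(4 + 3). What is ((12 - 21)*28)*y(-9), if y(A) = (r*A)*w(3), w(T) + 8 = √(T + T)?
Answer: 2268*√7*(-8 + √6) ≈ -33306.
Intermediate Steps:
w(T) = -8 + √2*√T (w(T) = -8 + √(T + T) = -8 + √(2*T) = -8 + √2*√T)
r = √7 ≈ 2.6458
y(A) = A*√7*(-8 + √6) (y(A) = (√7*A)*(-8 + √2*√3) = (A*√7)*(-8 + √6) = A*√7*(-8 + √6))
((12 - 21)*28)*y(-9) = ((12 - 21)*28)*(-9*(√42 - 8*√7)) = (-9*28)*(-9*√42 + 72*√7) = -252*(-9*√42 + 72*√7) = -18144*√7 + 2268*√42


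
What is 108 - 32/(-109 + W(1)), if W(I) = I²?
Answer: 2924/27 ≈ 108.30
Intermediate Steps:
108 - 32/(-109 + W(1)) = 108 - 32/(-109 + 1²) = 108 - 32/(-109 + 1) = 108 - 32/(-108) = 108 - 32*(-1/108) = 108 + 8/27 = 2924/27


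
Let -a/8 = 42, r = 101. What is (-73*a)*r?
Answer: 2477328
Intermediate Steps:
a = -336 (a = -8*42 = -336)
(-73*a)*r = -73*(-336)*101 = 24528*101 = 2477328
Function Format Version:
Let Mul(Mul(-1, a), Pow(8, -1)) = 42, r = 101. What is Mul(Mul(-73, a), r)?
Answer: 2477328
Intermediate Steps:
a = -336 (a = Mul(-8, 42) = -336)
Mul(Mul(-73, a), r) = Mul(Mul(-73, -336), 101) = Mul(24528, 101) = 2477328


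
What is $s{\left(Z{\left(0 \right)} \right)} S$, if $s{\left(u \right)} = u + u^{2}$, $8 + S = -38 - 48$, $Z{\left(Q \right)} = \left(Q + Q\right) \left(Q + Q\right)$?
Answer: $0$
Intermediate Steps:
$Z{\left(Q \right)} = 4 Q^{2}$ ($Z{\left(Q \right)} = 2 Q 2 Q = 4 Q^{2}$)
$S = -94$ ($S = -8 - 86 = -94$)
$s{\left(Z{\left(0 \right)} \right)} S = 4 \cdot 0^{2} \left(1 + 4 \cdot 0^{2}\right) \left(-94\right) = 4 \cdot 0 \left(1 + 4 \cdot 0\right) \left(-94\right) = 0 \left(1 + 0\right) \left(-94\right) = 0 \cdot 1 \left(-94\right) = 0 \left(-94\right) = 0$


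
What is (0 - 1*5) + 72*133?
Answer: 9571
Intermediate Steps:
(0 - 1*5) + 72*133 = (0 - 5) + 9576 = -5 + 9576 = 9571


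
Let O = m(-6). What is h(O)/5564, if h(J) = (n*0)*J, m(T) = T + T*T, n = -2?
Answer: 0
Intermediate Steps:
m(T) = T + T**2
O = 30 (O = -6*(1 - 6) = -6*(-5) = 30)
h(J) = 0 (h(J) = (-2*0)*J = 0*J = 0)
h(O)/5564 = 0/5564 = 0*(1/5564) = 0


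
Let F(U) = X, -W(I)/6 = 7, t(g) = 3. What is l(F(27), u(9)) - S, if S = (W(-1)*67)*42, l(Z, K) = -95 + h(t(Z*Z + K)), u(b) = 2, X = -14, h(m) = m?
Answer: 118096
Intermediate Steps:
W(I) = -42 (W(I) = -6*7 = -42)
F(U) = -14
l(Z, K) = -92 (l(Z, K) = -95 + 3 = -92)
S = -118188 (S = -42*67*42 = -2814*42 = -118188)
l(F(27), u(9)) - S = -92 - 1*(-118188) = -92 + 118188 = 118096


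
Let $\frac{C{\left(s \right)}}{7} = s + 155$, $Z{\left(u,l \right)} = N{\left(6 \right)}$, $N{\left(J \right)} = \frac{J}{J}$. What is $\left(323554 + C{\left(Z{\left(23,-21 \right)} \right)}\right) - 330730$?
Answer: $-6084$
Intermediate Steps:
$N{\left(J \right)} = 1$
$Z{\left(u,l \right)} = 1$
$C{\left(s \right)} = 1085 + 7 s$ ($C{\left(s \right)} = 7 \left(s + 155\right) = 7 \left(155 + s\right) = 1085 + 7 s$)
$\left(323554 + C{\left(Z{\left(23,-21 \right)} \right)}\right) - 330730 = \left(323554 + \left(1085 + 7 \cdot 1\right)\right) - 330730 = \left(323554 + \left(1085 + 7\right)\right) - 330730 = \left(323554 + 1092\right) - 330730 = 324646 - 330730 = -6084$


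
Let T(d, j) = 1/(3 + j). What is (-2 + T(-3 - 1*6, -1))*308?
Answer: -462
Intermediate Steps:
(-2 + T(-3 - 1*6, -1))*308 = (-2 + 1/(3 - 1))*308 = (-2 + 1/2)*308 = (-2 + ½)*308 = -3/2*308 = -462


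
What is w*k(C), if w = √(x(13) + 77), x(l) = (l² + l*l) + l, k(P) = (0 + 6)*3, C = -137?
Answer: 36*√107 ≈ 372.39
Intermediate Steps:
k(P) = 18 (k(P) = 6*3 = 18)
x(l) = l + 2*l² (x(l) = (l² + l²) + l = 2*l² + l = l + 2*l²)
w = 2*√107 (w = √(13*(1 + 2*13) + 77) = √(13*(1 + 26) + 77) = √(13*27 + 77) = √(351 + 77) = √428 = 2*√107 ≈ 20.688)
w*k(C) = (2*√107)*18 = 36*√107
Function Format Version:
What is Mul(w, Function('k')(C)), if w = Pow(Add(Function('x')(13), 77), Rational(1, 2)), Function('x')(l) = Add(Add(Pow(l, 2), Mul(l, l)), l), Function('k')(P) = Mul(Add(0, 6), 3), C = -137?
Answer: Mul(36, Pow(107, Rational(1, 2))) ≈ 372.39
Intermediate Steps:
Function('k')(P) = 18 (Function('k')(P) = Mul(6, 3) = 18)
Function('x')(l) = Add(l, Mul(2, Pow(l, 2))) (Function('x')(l) = Add(Add(Pow(l, 2), Pow(l, 2)), l) = Add(Mul(2, Pow(l, 2)), l) = Add(l, Mul(2, Pow(l, 2))))
w = Mul(2, Pow(107, Rational(1, 2))) (w = Pow(Add(Mul(13, Add(1, Mul(2, 13))), 77), Rational(1, 2)) = Pow(Add(Mul(13, Add(1, 26)), 77), Rational(1, 2)) = Pow(Add(Mul(13, 27), 77), Rational(1, 2)) = Pow(Add(351, 77), Rational(1, 2)) = Pow(428, Rational(1, 2)) = Mul(2, Pow(107, Rational(1, 2))) ≈ 20.688)
Mul(w, Function('k')(C)) = Mul(Mul(2, Pow(107, Rational(1, 2))), 18) = Mul(36, Pow(107, Rational(1, 2)))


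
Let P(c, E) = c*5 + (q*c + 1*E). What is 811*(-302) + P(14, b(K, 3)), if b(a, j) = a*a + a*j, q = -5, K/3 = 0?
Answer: -244922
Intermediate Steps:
K = 0 (K = 3*0 = 0)
b(a, j) = a² + a*j
P(c, E) = E (P(c, E) = c*5 + (-5*c + 1*E) = 5*c + (-5*c + E) = 5*c + (E - 5*c) = E)
811*(-302) + P(14, b(K, 3)) = 811*(-302) + 0*(0 + 3) = -244922 + 0*3 = -244922 + 0 = -244922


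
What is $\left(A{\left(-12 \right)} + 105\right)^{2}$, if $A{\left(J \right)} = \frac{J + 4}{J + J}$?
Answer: $\frac{99856}{9} \approx 11095.0$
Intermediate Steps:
$A{\left(J \right)} = \frac{4 + J}{2 J}$
$\left(A{\left(-12 \right)} + 105\right)^{2} = \left(\frac{4 - 12}{2 \left(-12\right)} + 105\right)^{2} = \left(\frac{1}{2} \left(- \frac{1}{12}\right) \left(-8\right) + 105\right)^{2} = \left(\frac{1}{3} + 105\right)^{2} = \left(\frac{316}{3}\right)^{2} = \frac{99856}{9}$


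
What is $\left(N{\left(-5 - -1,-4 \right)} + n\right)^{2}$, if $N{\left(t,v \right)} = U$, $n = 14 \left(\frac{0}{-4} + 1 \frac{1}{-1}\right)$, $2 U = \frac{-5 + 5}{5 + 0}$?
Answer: $196$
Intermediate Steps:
$U = 0$ ($U = \frac{\left(-5 + 5\right) \frac{1}{5 + 0}}{2} = \frac{0 \cdot \frac{1}{5}}{2} = \frac{1}{2} \cdot 0 = 0$)
$n = -14$ ($n = 14 \left(0 \left(- \frac{1}{4}\right) + 1 \left(-1\right)\right) = 14 \left(0 - 1\right) = 14 \left(-1\right) = -14$)
$N{\left(t,v \right)} = 0$
$\left(N{\left(-5 - -1,-4 \right)} + n\right)^{2} = \left(0 - 14\right)^{2} = \left(-14\right)^{2} = 196$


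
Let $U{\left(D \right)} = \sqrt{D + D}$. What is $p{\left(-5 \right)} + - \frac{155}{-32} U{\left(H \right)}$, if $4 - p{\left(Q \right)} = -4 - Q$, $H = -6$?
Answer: $3 + \frac{155 i \sqrt{3}}{16} \approx 3.0 + 16.779 i$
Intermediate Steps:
$p{\left(Q \right)} = 8 + Q$ ($p{\left(Q \right)} = 4 - \left(-4 - Q\right) = 4 + \left(4 + Q\right) = 8 + Q$)
$U{\left(D \right)} = \sqrt{2} \sqrt{D}$ ($U{\left(D \right)} = \sqrt{2 D} = \sqrt{2} \sqrt{D}$)
$p{\left(-5 \right)} + - \frac{155}{-32} U{\left(H \right)} = \left(8 - 5\right) + - \frac{155}{-32} \sqrt{2} \sqrt{-6} = 3 + \left(-155\right) \left(- \frac{1}{32}\right) \sqrt{2} i \sqrt{6} = 3 + \frac{155 \cdot 2 i \sqrt{3}}{32} = 3 + \frac{155 i \sqrt{3}}{16}$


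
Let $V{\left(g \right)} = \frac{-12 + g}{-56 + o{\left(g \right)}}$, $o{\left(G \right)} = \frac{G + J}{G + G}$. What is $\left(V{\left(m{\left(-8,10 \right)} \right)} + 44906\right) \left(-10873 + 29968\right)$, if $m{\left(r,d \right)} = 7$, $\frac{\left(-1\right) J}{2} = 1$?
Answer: $\frac{35156753220}{41} \approx 8.5748 \cdot 10^{8}$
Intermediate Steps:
$J = -2$ ($J = \left(-2\right) 1 = -2$)
$o{\left(G \right)} = \frac{-2 + G}{2 G}$ ($o{\left(G \right)} = \frac{G - 2}{G + G} = \frac{-2 + G}{2 G}$)
$V{\left(g \right)} = \frac{-12 + g}{-56 + \frac{-2 + g}{2 g}}$
$\left(V{\left(m{\left(-8,10 \right)} \right)} + 44906\right) \left(-10873 + 29968\right) = \left(2 \cdot 7 \frac{1}{2 + 111 \cdot 7} \left(12 - 7\right) + 44906\right) \left(-10873 + 29968\right) = \left(2 \cdot 7 \frac{1}{2 + 777} \left(12 - 7\right) + 44906\right) 19095 = \left(2 \cdot 7 \cdot \frac{1}{779} \cdot 5 + 44906\right) 19095 = \left(\frac{70}{779} + 44906\right) 19095 = \frac{34981844}{779} \cdot 19095 = \frac{35156753220}{41}$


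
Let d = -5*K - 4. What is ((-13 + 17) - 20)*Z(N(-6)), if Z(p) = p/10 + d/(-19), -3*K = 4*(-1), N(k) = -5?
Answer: -56/57 ≈ -0.98246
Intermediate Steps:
K = 4/3 (K = -4*(-1)/3 = -⅓*(-4) = 4/3 ≈ 1.3333)
d = -32/3 (d = -5*4/3 - 4 = -20/3 - 4 = -32/3 ≈ -10.667)
Z(p) = 32/57 + p/10 (Z(p) = p/10 - 32/3/(-19) = p*(⅒) - 32/3*(-1/19) = p/10 + 32/57 = 32/57 + p/10)
((-13 + 17) - 20)*Z(N(-6)) = ((-13 + 17) - 20)*(32/57 + (⅒)*(-5)) = (4 - 20)*(32/57 - ½) = -16*7/114 = -56/57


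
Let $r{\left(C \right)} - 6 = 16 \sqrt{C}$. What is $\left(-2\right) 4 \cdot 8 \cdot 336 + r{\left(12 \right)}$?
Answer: $-21498 + 32 \sqrt{3} \approx -21443.0$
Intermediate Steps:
$r{\left(C \right)} = 6 + 16 \sqrt{C}$
$\left(-2\right) 4 \cdot 8 \cdot 336 + r{\left(12 \right)} = \left(-2\right) 4 \cdot 8 \cdot 336 + \left(6 + 16 \sqrt{12}\right) = \left(-8\right) 8 \cdot 336 + \left(6 + 16 \cdot 2 \sqrt{3}\right) = \left(-64\right) 336 + \left(6 + 32 \sqrt{3}\right) = -21504 + \left(6 + 32 \sqrt{3}\right) = -21498 + 32 \sqrt{3}$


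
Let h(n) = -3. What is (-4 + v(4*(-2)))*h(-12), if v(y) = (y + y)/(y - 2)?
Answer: 36/5 ≈ 7.2000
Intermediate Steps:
v(y) = 2*y/(-2 + y) (v(y) = (2*y)/(-2 + y) = 2*y/(-2 + y))
(-4 + v(4*(-2)))*h(-12) = (-4 + 2*(4*(-2))/(-2 + 4*(-2)))*(-3) = (-4 + 2*(-8)/(-2 - 8))*(-3) = (-4 + 2*(-8)/(-10))*(-3) = (-4 + 2*(-8)*(-1/10))*(-3) = (-4 + 8/5)*(-3) = -12/5*(-3) = 36/5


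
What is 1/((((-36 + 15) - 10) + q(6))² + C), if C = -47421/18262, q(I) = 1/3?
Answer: 164358/154142779 ≈ 0.0010663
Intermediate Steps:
q(I) = ⅓
C = -47421/18262 (C = -47421*1/18262 = -47421/18262 ≈ -2.5967)
1/((((-36 + 15) - 10) + q(6))² + C) = 1/((((-36 + 15) - 10) + ⅓)² - 47421/18262) = 1/(((-21 - 10) + ⅓)² - 47421/18262) = 1/((-31 + ⅓)² - 47421/18262) = 1/((-92/3)² - 47421/18262) = 1/(8464/9 - 47421/18262) = 1/(154142779/164358) = 164358/154142779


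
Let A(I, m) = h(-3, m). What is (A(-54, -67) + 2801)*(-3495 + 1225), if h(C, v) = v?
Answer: -6206180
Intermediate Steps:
A(I, m) = m
(A(-54, -67) + 2801)*(-3495 + 1225) = (-67 + 2801)*(-3495 + 1225) = 2734*(-2270) = -6206180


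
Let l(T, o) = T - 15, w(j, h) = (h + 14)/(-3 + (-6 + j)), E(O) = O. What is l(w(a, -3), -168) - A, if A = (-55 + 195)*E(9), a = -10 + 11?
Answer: -10211/8 ≈ -1276.4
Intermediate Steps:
a = 1
w(j, h) = (14 + h)/(-9 + j)
l(T, o) = -15 + T
A = 1260 (A = (-55 + 195)*9 = 140*9 = 1260)
l(w(a, -3), -168) - A = (-15 + (14 - 3)/(-9 + 1)) - 1*1260 = (-15 + 11/(-8)) - 1260 = (-15 - ⅛*11) - 1260 = (-15 - 11/8) - 1260 = -131/8 - 1260 = -10211/8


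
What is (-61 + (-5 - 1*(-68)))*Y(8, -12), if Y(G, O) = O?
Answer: -24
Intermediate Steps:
(-61 + (-5 - 1*(-68)))*Y(8, -12) = (-61 + (-5 - 1*(-68)))*(-12) = (-61 + (-5 + 68))*(-12) = (-61 + 63)*(-12) = 2*(-12) = -24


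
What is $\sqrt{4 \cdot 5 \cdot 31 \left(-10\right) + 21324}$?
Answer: $2 \sqrt{3781} \approx 122.98$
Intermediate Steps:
$\sqrt{4 \cdot 5 \cdot 31 \left(-10\right) + 21324} = \sqrt{20 \cdot 31 \left(-10\right) + 21324} = \sqrt{620 \left(-10\right) + 21324} = \sqrt{-6200 + 21324} = \sqrt{15124} = 2 \sqrt{3781}$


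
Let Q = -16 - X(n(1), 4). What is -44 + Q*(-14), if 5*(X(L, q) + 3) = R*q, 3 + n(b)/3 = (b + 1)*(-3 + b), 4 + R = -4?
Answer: 242/5 ≈ 48.400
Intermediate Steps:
R = -8 (R = -4 - 4 = -8)
n(b) = -9 + 3*(1 + b)*(-3 + b) (n(b) = -9 + 3*((b + 1)*(-3 + b)) = -9 + 3*((1 + b)*(-3 + b)) = -9 + 3*(1 + b)*(-3 + b))
X(L, q) = -3 - 8*q/5 (X(L, q) = -3 + (-8*q)/5 = -3 - 8*q/5)
Q = -33/5 (Q = -16 - (-3 - 8/5*4) = -16 - (-3 - 32/5) = -16 - 1*(-47/5) = -16 + 47/5 = -33/5 ≈ -6.6000)
-44 + Q*(-14) = -44 - 33/5*(-14) = -44 + 462/5 = 242/5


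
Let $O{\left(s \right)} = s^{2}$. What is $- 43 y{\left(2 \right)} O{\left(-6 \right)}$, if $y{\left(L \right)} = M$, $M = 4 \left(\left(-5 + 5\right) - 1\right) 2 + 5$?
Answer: $4644$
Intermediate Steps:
$M = -3$ ($M = 4 \left(0 - 1\right) 2 + 5 = 4 \left(\left(-1\right) 2\right) + 5 = 4 \left(-2\right) + 5 = -8 + 5 = -3$)
$y{\left(L \right)} = -3$
$- 43 y{\left(2 \right)} O{\left(-6 \right)} = \left(-43\right) \left(-3\right) \left(-6\right)^{2} = 129 \cdot 36 = 4644$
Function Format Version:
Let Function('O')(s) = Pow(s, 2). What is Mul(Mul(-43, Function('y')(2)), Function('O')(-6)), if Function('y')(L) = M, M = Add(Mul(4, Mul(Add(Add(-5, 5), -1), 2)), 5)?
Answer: 4644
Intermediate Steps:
M = -3 (M = Add(Mul(4, Mul(Add(0, -1), 2)), 5) = Add(Mul(4, Mul(-1, 2)), 5) = Add(Mul(4, -2), 5) = Add(-8, 5) = -3)
Function('y')(L) = -3
Mul(Mul(-43, Function('y')(2)), Function('O')(-6)) = Mul(Mul(-43, -3), Pow(-6, 2)) = Mul(129, 36) = 4644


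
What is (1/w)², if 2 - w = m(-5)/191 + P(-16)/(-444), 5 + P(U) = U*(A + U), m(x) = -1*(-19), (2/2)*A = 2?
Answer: 799079824/4578822889 ≈ 0.17452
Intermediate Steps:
A = 2
m(x) = 19
P(U) = -5 + U*(2 + U)
w = 67667/28268 (w = 2 - (19/191 + (-5 + (-16)² + 2*(-16))/(-444)) = 2 - (19*(1/191) + (-5 + 256 - 32)*(-1/444)) = 2 - (19/191 + 219*(-1/444)) = 2 - (19/191 - 73/148) = 2 - 1*(-11131/28268) = 2 + 11131/28268 = 67667/28268 ≈ 2.3938)
(1/w)² = (1/(67667/28268))² = (28268/67667)² = 799079824/4578822889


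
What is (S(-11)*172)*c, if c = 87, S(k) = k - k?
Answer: 0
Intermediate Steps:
S(k) = 0
(S(-11)*172)*c = (0*172)*87 = 0*87 = 0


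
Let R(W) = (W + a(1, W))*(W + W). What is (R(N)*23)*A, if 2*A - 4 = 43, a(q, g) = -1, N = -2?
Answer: 6486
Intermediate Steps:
A = 47/2 (A = 2 + (½)*43 = 2 + 43/2 = 47/2 ≈ 23.500)
R(W) = 2*W*(-1 + W) (R(W) = (W - 1)*(W + W) = (-1 + W)*(2*W) = 2*W*(-1 + W))
(R(N)*23)*A = ((2*(-2)*(-1 - 2))*23)*(47/2) = ((2*(-2)*(-3))*23)*(47/2) = (12*23)*(47/2) = 276*(47/2) = 6486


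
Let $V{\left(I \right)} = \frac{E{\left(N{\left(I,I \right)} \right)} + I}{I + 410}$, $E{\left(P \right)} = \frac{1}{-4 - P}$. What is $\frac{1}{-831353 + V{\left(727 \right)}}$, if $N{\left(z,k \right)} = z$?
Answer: $- \frac{831147}{690976020455} \approx -1.2029 \cdot 10^{-6}$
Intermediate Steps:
$V{\left(I \right)} = \frac{I - \frac{1}{4 + I}}{410 + I}$ ($V{\left(I \right)} = \frac{- \frac{1}{4 + I} + I}{I + 410} = \frac{I - \frac{1}{4 + I}}{410 + I}$)
$\frac{1}{-831353 + V{\left(727 \right)}} = \frac{1}{-831353 + \frac{-1 + 727 \left(4 + 727\right)}{\left(4 + 727\right) \left(410 + 727\right)}} = \frac{1}{-831353 + \frac{-1 + 727 \cdot 731}{731 \cdot 1137}} = \frac{1}{-831353 + \frac{1}{731} \cdot \frac{1}{1137} \left(-1 + 531437\right)} = \frac{1}{-831353 + \frac{1}{731} \cdot \frac{1}{1137} \cdot 531436} = \frac{1}{-831353 + \frac{531436}{831147}} = \frac{1}{- \frac{690976020455}{831147}} = - \frac{831147}{690976020455}$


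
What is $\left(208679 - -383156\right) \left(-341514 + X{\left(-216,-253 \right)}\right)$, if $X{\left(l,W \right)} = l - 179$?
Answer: $-202353713015$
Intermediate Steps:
$X{\left(l,W \right)} = -179 + l$
$\left(208679 - -383156\right) \left(-341514 + X{\left(-216,-253 \right)}\right) = \left(208679 - -383156\right) \left(-341514 - 395\right) = \left(208679 + 383156\right) \left(-341514 - 395\right) = 591835 \left(-341909\right) = -202353713015$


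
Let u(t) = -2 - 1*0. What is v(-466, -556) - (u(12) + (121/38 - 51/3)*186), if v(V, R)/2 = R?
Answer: 27735/19 ≈ 1459.7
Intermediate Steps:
v(V, R) = 2*R
u(t) = -2 (u(t) = -2 + 0 = -2)
v(-466, -556) - (u(12) + (121/38 - 51/3)*186) = 2*(-556) - (-2 + (121/38 - 51/3)*186) = -1112 - (-2 + (121*(1/38) - 51*⅓)*186) = -1112 - (-2 + (121/38 - 17)*186) = -1112 - (-2 - 525/38*186) = -1112 - (-2 - 48825/19) = -1112 - 1*(-48863/19) = -1112 + 48863/19 = 27735/19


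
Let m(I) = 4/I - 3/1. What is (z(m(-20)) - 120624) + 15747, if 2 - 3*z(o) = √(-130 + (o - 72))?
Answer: -314629/3 - I*√570/5 ≈ -1.0488e+5 - 4.7749*I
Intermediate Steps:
m(I) = -3 + 4/I (m(I) = 4/I - 3*1 = 4/I - 3 = -3 + 4/I)
z(o) = ⅔ - √(-202 + o)/3 (z(o) = ⅔ - √(-130 + (o - 72))/3 = ⅔ - √(-130 + (-72 + o))/3 = ⅔ - √(-202 + o)/3)
(z(m(-20)) - 120624) + 15747 = ((⅔ - √(-202 + (-3 + 4/(-20)))/3) - 120624) + 15747 = ((⅔ - √(-202 + (-3 + 4*(-1/20)))/3) - 120624) + 15747 = ((⅔ - √(-202 + (-3 - ⅕))/3) - 120624) + 15747 = ((⅔ - √(-202 - 16/5)/3) - 120624) + 15747 = ((⅔ - I*√570/5) - 120624) + 15747 = (-361870/3 - I*√570/5) + 15747 = -314629/3 - I*√570/5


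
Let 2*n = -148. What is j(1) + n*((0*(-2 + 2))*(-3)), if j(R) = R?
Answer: 1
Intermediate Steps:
n = -74 (n = (½)*(-148) = -74)
j(1) + n*((0*(-2 + 2))*(-3)) = 1 - 74*0*(-2 + 2)*(-3) = 1 - 74*0*0*(-3) = 1 - 0*(-3) = 1 - 74*0 = 1 + 0 = 1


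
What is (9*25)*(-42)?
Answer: -9450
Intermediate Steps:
(9*25)*(-42) = 225*(-42) = -9450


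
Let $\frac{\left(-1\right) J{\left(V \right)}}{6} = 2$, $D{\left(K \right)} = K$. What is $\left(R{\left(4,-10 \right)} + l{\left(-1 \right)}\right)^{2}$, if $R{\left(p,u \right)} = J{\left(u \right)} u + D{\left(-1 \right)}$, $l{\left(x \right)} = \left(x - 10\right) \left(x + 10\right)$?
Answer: $400$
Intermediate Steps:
$J{\left(V \right)} = -12$ ($J{\left(V \right)} = \left(-6\right) 2 = -12$)
$l{\left(x \right)} = \left(-10 + x\right) \left(10 + x\right)$
$R{\left(p,u \right)} = -1 - 12 u$ ($R{\left(p,u \right)} = - 12 u - 1 = -1 - 12 u$)
$\left(R{\left(4,-10 \right)} + l{\left(-1 \right)}\right)^{2} = \left(\left(-1 - -120\right) - \left(100 - \left(-1\right)^{2}\right)\right)^{2} = \left(\left(-1 + 120\right) + \left(-100 + 1\right)\right)^{2} = \left(119 - 99\right)^{2} = 20^{2} = 400$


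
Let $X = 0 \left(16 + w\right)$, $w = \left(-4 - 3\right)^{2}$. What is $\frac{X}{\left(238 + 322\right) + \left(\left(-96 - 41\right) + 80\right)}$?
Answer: $0$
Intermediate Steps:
$w = 49$ ($w = \left(-7\right)^{2} = 49$)
$X = 0$ ($X = 0 \left(16 + 49\right) = 0 \cdot 65 = 0$)
$\frac{X}{\left(238 + 322\right) + \left(\left(-96 - 41\right) + 80\right)} = \frac{0}{\left(238 + 322\right) + \left(\left(-96 - 41\right) + 80\right)} = \frac{0}{560 + \left(-137 + 80\right)} = \frac{0}{560 - 57} = \frac{0}{503} = 0 \cdot \frac{1}{503} = 0$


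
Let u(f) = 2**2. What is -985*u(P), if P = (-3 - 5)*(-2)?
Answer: -3940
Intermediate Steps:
P = 16 (P = -8*(-2) = 16)
u(f) = 4
-985*u(P) = -985*4 = -3940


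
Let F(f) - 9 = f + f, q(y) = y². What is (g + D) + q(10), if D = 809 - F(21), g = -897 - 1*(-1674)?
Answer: 1635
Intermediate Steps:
F(f) = 9 + 2*f (F(f) = 9 + (f + f) = 9 + 2*f)
g = 777 (g = -897 + 1674 = 777)
D = 758 (D = 809 - (9 + 2*21) = 809 - (9 + 42) = 809 - 1*51 = 809 - 51 = 758)
(g + D) + q(10) = (777 + 758) + 10² = 1535 + 100 = 1635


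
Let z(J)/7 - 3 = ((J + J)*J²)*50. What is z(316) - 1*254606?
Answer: 22087892615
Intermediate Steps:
z(J) = 21 + 700*J³ (z(J) = 21 + 7*(((J + J)*J²)*50) = 21 + 7*(((2*J)*J²)*50) = 21 + 7*((2*J³)*50) = 21 + 7*(100*J³) = 21 + 700*J³)
z(316) - 1*254606 = (21 + 700*316³) - 1*254606 = (21 + 700*31554496) - 254606 = (21 + 22088147200) - 254606 = 22088147221 - 254606 = 22087892615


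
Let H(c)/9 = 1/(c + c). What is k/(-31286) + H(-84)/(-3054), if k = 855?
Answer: -24355277/891776144 ≈ -0.027311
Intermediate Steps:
H(c) = 9/(2*c) (H(c) = 9/(c + c) = 9/((2*c)) = 9*(1/(2*c)) = 9/(2*c))
k/(-31286) + H(-84)/(-3054) = 855/(-31286) + ((9/2)/(-84))/(-3054) = 855*(-1/31286) + ((9/2)*(-1/84))*(-1/3054) = -855/31286 - 3/56*(-1/3054) = -855/31286 + 1/57008 = -24355277/891776144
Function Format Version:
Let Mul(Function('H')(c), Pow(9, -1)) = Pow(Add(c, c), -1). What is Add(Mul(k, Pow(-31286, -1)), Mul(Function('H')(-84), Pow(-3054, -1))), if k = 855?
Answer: Rational(-24355277, 891776144) ≈ -0.027311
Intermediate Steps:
Function('H')(c) = Mul(Rational(9, 2), Pow(c, -1)) (Function('H')(c) = Mul(9, Pow(Add(c, c), -1)) = Mul(9, Pow(Mul(2, c), -1)) = Mul(9, Mul(Rational(1, 2), Pow(c, -1))) = Mul(Rational(9, 2), Pow(c, -1)))
Add(Mul(k, Pow(-31286, -1)), Mul(Function('H')(-84), Pow(-3054, -1))) = Add(Mul(855, Pow(-31286, -1)), Mul(Mul(Rational(9, 2), Pow(-84, -1)), Pow(-3054, -1))) = Add(Mul(855, Rational(-1, 31286)), Mul(Mul(Rational(9, 2), Rational(-1, 84)), Rational(-1, 3054))) = Add(Rational(-855, 31286), Mul(Rational(-3, 56), Rational(-1, 3054))) = Add(Rational(-855, 31286), Rational(1, 57008)) = Rational(-24355277, 891776144)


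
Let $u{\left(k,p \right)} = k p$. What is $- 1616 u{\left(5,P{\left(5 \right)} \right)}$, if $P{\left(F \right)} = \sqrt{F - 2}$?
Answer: $- 8080 \sqrt{3} \approx -13995.0$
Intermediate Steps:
$P{\left(F \right)} = \sqrt{-2 + F}$
$- 1616 u{\left(5,P{\left(5 \right)} \right)} = - 1616 \cdot 5 \sqrt{-2 + 5} = - 1616 \cdot 5 \sqrt{3} = - 8080 \sqrt{3}$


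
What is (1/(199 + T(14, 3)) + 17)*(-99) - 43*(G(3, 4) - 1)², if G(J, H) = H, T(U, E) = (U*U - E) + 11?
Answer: -834309/403 ≈ -2070.2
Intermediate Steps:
T(U, E) = 11 + U² - E (T(U, E) = (U² - E) + 11 = 11 + U² - E)
(1/(199 + T(14, 3)) + 17)*(-99) - 43*(G(3, 4) - 1)² = (1/(199 + (11 + 14² - 1*3)) + 17)*(-99) - 43*(4 - 1)² = (1/(199 + (11 + 196 - 3)) + 17)*(-99) - 43*3² = (1/(199 + 204) + 17)*(-99) - 43*9 = (1/403 + 17)*(-99) - 387 = (6852/403)*(-99) - 387 = -678348/403 - 387 = -834309/403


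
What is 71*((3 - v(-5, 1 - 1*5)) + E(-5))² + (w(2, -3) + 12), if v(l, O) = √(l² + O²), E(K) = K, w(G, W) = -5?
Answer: 3202 + 284*√41 ≈ 5020.5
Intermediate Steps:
v(l, O) = √(O² + l²)
71*((3 - v(-5, 1 - 1*5)) + E(-5))² + (w(2, -3) + 12) = 71*((3 - √((1 - 1*5)² + (-5)²)) - 5)² + (-5 + 12) = 71*((3 - √((1 - 5)² + 25)) - 5)² + 7 = 71*((3 - √((-4)² + 25)) - 5)² + 7 = 71*((3 - √(16 + 25)) - 5)² + 7 = 71*((3 - √41) - 5)² + 7 = 71*(-2 - √41)² + 7 = 7 + 71*(-2 - √41)²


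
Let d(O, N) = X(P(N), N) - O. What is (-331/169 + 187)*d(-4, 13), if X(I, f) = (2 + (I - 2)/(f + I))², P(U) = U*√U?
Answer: 72437679/28561 - 3146745*√13/28561 ≈ 2139.0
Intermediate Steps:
P(U) = U^(3/2)
X(I, f) = (2 + (-2 + I)/(I + f))²
d(O, N) = -O + (-2 + 2*N + 3*N^(3/2))²/(N + N^(3/2))² (d(O, N) = (-2 + 2*N + 3*N^(3/2))²/(N^(3/2) + N)² - O = (-2 + 2*N + 3*N^(3/2))²/(N + N^(3/2))² - O = -O + (-2 + 2*N + 3*N^(3/2))²/(N + N^(3/2))²)
(-331/169 + 187)*d(-4, 13) = (-331/169 + 187)*(-1*(-4) + (-2 + 2*13 + 3*13^(3/2))²/(13 + 13^(3/2))²) = (-331*1/169 + 187)*(4 + (-2 + 26 + 3*(13*√13))²/(13 + 13*√13)²) = (-331/169 + 187)*(4 + (-2 + 26 + 39*√13)²/(13 + 13*√13)²) = 31272*(4 + (24 + 39*√13)²/(13 + 13*√13)²)/169 = 125088/169 + 31272*(24 + 39*√13)²/(169*(13 + 13*√13)²)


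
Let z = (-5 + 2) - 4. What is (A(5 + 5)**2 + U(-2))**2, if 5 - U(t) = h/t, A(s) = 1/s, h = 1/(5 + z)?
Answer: 14161/625 ≈ 22.658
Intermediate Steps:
z = -7 (z = -3 - 4 = -7)
h = -1/2 (h = 1/(5 - 7) = 1/(-2) = -1/2 ≈ -0.50000)
U(t) = 5 + 1/(2*t) (U(t) = 5 - (-1)/(2*t) = 5 + 1/(2*t))
(A(5 + 5)**2 + U(-2))**2 = ((1/(5 + 5))**2 + (5 + (1/2)/(-2)))**2 = ((1/10)**2 + (5 + (1/2)*(-1/2)))**2 = ((1/10)**2 + (5 - 1/4))**2 = (1/100 + 19/4)**2 = (119/25)**2 = 14161/625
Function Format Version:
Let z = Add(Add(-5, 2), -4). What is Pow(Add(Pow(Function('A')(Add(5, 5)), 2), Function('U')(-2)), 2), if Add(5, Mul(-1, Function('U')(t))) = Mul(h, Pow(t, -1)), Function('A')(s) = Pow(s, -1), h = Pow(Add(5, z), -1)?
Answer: Rational(14161, 625) ≈ 22.658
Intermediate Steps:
z = -7 (z = Add(-3, -4) = -7)
h = Rational(-1, 2) (h = Pow(Add(5, -7), -1) = Pow(-2, -1) = Rational(-1, 2) ≈ -0.50000)
Function('U')(t) = Add(5, Mul(Rational(1, 2), Pow(t, -1))) (Function('U')(t) = Add(5, Mul(-1, Mul(Rational(-1, 2), Pow(t, -1)))) = Add(5, Mul(Rational(1, 2), Pow(t, -1))))
Pow(Add(Pow(Function('A')(Add(5, 5)), 2), Function('U')(-2)), 2) = Pow(Add(Pow(Pow(Add(5, 5), -1), 2), Add(5, Mul(Rational(1, 2), Pow(-2, -1)))), 2) = Pow(Add(Pow(Pow(10, -1), 2), Add(5, Mul(Rational(1, 2), Rational(-1, 2)))), 2) = Pow(Add(Pow(Rational(1, 10), 2), Add(5, Rational(-1, 4))), 2) = Pow(Add(Rational(1, 100), Rational(19, 4)), 2) = Pow(Rational(119, 25), 2) = Rational(14161, 625)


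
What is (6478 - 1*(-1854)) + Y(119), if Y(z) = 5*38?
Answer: 8522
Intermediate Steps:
Y(z) = 190
(6478 - 1*(-1854)) + Y(119) = (6478 - 1*(-1854)) + 190 = (6478 + 1854) + 190 = 8332 + 190 = 8522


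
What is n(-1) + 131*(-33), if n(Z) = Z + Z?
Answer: -4325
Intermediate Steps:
n(Z) = 2*Z
n(-1) + 131*(-33) = 2*(-1) + 131*(-33) = -2 - 4323 = -4325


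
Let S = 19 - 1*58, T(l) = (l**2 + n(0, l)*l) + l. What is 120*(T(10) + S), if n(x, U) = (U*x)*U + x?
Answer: 8520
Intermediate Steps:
n(x, U) = x + x*U**2 (n(x, U) = x*U**2 + x = x + x*U**2)
T(l) = l + l**2 (T(l) = (l**2 + (0*(1 + l**2))*l) + l = (l**2 + 0*l) + l = (l**2 + 0) + l = l**2 + l = l + l**2)
S = -39 (S = 19 - 58 = -39)
120*(T(10) + S) = 120*(10*(1 + 10) - 39) = 120*(10*11 - 39) = 120*(110 - 39) = 120*71 = 8520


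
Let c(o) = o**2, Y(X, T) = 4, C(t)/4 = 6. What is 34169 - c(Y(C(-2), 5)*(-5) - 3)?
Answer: 33640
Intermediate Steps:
C(t) = 24 (C(t) = 4*6 = 24)
34169 - c(Y(C(-2), 5)*(-5) - 3) = 34169 - (4*(-5) - 3)**2 = 34169 - (-20 - 3)**2 = 34169 - 1*(-23)**2 = 34169 - 1*529 = 34169 - 529 = 33640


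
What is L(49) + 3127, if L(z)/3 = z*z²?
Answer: 356074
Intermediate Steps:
L(z) = 3*z³ (L(z) = 3*(z*z²) = 3*z³)
L(49) + 3127 = 3*49³ + 3127 = 3*117649 + 3127 = 352947 + 3127 = 356074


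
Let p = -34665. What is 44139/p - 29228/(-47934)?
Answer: -183761701/276938685 ≈ -0.66355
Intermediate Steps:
44139/p - 29228/(-47934) = 44139/(-34665) - 29228/(-47934) = 44139*(-1/34665) - 29228*(-1/47934) = -14713/11555 + 14614/23967 = -183761701/276938685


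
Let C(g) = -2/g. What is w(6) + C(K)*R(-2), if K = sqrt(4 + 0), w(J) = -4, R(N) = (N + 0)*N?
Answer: -8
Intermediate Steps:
R(N) = N**2 (R(N) = N*N = N**2)
K = 2 (K = sqrt(4) = 2)
w(6) + C(K)*R(-2) = -4 - 2/2*(-2)**2 = -4 - 2*1/2*4 = -4 - 1*4 = -4 - 4 = -8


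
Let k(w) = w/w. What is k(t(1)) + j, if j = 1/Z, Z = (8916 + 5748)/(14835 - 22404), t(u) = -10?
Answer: 2365/4888 ≈ 0.48384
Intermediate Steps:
Z = -4888/2523 (Z = 14664/(-7569) = 14664*(-1/7569) = -4888/2523 ≈ -1.9374)
k(w) = 1
j = -2523/4888 (j = 1/(-4888/2523) = -2523/4888 ≈ -0.51616)
k(t(1)) + j = 1 - 2523/4888 = 2365/4888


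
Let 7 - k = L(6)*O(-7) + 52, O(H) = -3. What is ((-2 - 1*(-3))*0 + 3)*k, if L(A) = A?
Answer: -81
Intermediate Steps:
k = -27 (k = 7 - (6*(-3) + 52) = 7 - (-18 + 52) = 7 - 1*34 = 7 - 34 = -27)
((-2 - 1*(-3))*0 + 3)*k = ((-2 - 1*(-3))*0 + 3)*(-27) = ((-2 + 3)*0 + 3)*(-27) = (1*0 + 3)*(-27) = (0 + 3)*(-27) = 3*(-27) = -81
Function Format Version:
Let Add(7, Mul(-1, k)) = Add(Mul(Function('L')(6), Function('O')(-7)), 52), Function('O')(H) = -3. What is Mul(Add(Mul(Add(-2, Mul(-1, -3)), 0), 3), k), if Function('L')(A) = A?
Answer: -81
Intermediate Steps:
k = -27 (k = Add(7, Mul(-1, Add(Mul(6, -3), 52))) = Add(7, Mul(-1, Add(-18, 52))) = Add(7, Mul(-1, 34)) = Add(7, -34) = -27)
Mul(Add(Mul(Add(-2, Mul(-1, -3)), 0), 3), k) = Mul(Add(Mul(Add(-2, Mul(-1, -3)), 0), 3), -27) = Mul(Add(Mul(Add(-2, 3), 0), 3), -27) = Mul(Add(Mul(1, 0), 3), -27) = Mul(Add(0, 3), -27) = Mul(3, -27) = -81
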